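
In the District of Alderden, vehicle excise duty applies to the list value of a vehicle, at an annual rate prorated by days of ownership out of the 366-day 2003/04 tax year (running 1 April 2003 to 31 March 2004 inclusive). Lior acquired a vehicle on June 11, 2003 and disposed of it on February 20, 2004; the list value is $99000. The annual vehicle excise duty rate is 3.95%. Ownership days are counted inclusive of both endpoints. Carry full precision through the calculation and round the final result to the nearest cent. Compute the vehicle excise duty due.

$2724.53

Days held (June 11, 2003 – February 20, 2004): 255 out of 366
Tax = $99000 × 3.95% × 255/366 = $2724.5287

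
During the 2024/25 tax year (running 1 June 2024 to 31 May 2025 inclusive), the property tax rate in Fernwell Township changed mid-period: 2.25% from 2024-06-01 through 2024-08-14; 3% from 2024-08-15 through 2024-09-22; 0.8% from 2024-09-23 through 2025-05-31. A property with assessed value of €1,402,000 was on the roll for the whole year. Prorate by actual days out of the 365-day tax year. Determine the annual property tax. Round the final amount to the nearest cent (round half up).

2024-06-01 to 2024-08-14: 75 days at 2.25% → €1,402,000 × 2.25% × 75/365 = €6,481.8493
2024-08-15 to 2024-09-22: 39 days at 3% → €1,402,000 × 3% × 39/365 = €4,494.0822
2024-09-23 to 2025-05-31: 251 days at 0.8% → €1,402,000 × 0.8% × 251/365 = €7,712.9205
Total = €18,688.8521

€18,688.85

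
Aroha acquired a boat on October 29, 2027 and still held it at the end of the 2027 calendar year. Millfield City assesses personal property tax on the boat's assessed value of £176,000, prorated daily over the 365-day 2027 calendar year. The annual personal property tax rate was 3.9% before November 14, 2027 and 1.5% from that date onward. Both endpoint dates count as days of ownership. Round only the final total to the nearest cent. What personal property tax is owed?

October 29 – November 13, 2027: 16 days at 3.9% → £176,000 × 3.9% × 16/365 = £300.8877
November 14 – December 31, 2027: 48 days at 1.5% → £176,000 × 1.5% × 48/365 = £347.1781
Total = £648.0658

£648.07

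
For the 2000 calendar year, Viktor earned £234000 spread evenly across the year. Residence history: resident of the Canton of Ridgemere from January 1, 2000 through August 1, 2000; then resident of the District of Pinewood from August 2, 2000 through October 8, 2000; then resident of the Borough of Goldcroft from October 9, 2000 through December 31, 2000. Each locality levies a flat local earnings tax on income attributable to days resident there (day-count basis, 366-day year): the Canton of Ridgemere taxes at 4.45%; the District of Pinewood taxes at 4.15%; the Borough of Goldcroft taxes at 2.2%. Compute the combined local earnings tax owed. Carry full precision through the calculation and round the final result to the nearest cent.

£9074.21

The Canton of Ridgemere, January 1 – August 1, 2000: 214 days → £234000 × 4.45% × 214/366 = £6088.4754
The District of Pinewood, August 2 – October 8, 2000: 68 days → £234000 × 4.15% × 68/366 = £1804.2295
The Borough of Goldcroft, October 9 – December 31, 2000: 84 days → £234000 × 2.2% × 84/366 = £1181.5082
Total = £9074.2131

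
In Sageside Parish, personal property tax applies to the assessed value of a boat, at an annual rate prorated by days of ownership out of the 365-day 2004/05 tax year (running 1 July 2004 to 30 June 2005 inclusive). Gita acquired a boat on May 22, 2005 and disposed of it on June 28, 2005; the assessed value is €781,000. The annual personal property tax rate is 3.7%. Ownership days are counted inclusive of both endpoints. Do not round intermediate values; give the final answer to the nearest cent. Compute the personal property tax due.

Days held (May 22 – June 28, 2005): 38 out of 365
Tax = €781,000 × 3.7% × 38/365 = €3,008.4548

€3,008.45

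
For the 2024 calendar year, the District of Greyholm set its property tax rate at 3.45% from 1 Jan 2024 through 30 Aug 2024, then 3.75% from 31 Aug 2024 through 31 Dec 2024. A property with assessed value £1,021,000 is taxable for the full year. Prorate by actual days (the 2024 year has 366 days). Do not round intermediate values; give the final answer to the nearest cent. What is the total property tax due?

£36,253.87

1 Jan – 30 Aug 2024: 243 days at 3.45% → £1,021,000 × 3.45% × 243/366 = £23,386.7582
31 Aug – 31 Dec 2024: 123 days at 3.75% → £1,021,000 × 3.75% × 123/366 = £12,867.1107
Total = £36,253.8689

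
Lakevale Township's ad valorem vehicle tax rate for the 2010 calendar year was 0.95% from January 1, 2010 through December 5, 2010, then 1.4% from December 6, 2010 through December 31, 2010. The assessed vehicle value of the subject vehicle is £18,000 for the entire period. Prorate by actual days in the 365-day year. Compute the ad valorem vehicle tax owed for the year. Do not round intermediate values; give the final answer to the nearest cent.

January 1 – December 5, 2010: 339 days at 0.95% → £18,000 × 0.95% × 339/365 = £158.8192
December 6 – December 31, 2010: 26 days at 1.4% → £18,000 × 1.4% × 26/365 = £17.9507
Total = £176.7699

£176.77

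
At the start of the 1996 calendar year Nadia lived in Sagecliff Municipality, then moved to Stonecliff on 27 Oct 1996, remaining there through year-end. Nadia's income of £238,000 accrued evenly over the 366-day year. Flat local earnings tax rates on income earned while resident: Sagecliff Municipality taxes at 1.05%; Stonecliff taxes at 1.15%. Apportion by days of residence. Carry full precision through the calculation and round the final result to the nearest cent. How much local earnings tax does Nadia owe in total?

Sagecliff Municipality, 1 Jan – 26 Oct 1996: 300 days → £238,000 × 1.05% × 300/366 = £2,048.3607
Stonecliff, 27 Oct – 31 Dec 1996: 66 days → £238,000 × 1.15% × 66/366 = £493.5574
Total = £2,541.9180

£2,541.92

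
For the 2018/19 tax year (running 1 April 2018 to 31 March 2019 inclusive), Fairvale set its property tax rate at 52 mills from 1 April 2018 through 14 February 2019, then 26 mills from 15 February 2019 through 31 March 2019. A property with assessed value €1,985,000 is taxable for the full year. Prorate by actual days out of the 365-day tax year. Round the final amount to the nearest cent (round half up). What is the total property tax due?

1 April 2018 – 14 February 2019: 320 days at 52 mills → €1,985,000 × 5.2% × 320/365 = €90,494.2466
15 February – 31 March 2019: 45 days at 26 mills → €1,985,000 × 2.6% × 45/365 = €6,362.8767
Total = €96,857.1233

€96,857.12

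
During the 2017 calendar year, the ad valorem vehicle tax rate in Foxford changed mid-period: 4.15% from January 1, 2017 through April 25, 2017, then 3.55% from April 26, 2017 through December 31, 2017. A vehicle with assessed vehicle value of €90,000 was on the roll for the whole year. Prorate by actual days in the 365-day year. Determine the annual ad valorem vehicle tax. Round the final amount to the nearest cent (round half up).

€3,365.14

January 1 – April 25, 2017: 115 days at 4.15% → €90,000 × 4.15% × 115/365 = €1,176.7808
April 26 – December 31, 2017: 250 days at 3.55% → €90,000 × 3.55% × 250/365 = €2,188.3562
Total = €3,365.1370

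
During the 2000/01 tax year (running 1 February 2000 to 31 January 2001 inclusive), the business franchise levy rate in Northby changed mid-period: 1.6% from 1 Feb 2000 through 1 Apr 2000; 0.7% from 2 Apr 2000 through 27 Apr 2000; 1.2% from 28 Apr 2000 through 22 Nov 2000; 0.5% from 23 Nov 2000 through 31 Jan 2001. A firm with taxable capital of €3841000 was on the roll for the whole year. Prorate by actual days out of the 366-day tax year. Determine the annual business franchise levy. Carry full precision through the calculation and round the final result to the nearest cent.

1 Feb – 1 Apr 2000: 61 days at 1.6% → €3841000 × 1.6% × 61/366 = €10242.6667
2 Apr – 27 Apr 2000: 26 days at 0.7% → €3841000 × 0.7% × 26/366 = €1910.0055
28 Apr – 22 Nov 2000: 209 days at 1.2% → €3841000 × 1.2% × 209/366 = €26320.2951
23 Nov 2000 – 31 Jan 2001: 70 days at 0.5% → €3841000 × 0.5% × 70/366 = €3673.0874
Total = €42146.0546

€42146.05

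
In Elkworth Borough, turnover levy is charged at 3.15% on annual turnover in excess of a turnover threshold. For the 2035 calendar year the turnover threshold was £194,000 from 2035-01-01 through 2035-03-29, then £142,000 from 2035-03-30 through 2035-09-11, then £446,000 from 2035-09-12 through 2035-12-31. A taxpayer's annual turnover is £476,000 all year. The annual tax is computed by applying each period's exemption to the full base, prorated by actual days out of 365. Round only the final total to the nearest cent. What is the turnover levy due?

£7,213.93

2035-01-01 to 2035-03-29: 88 days, exemption £194,000 → (£476,000 − £194,000) × 3.15% × 88/365 = £2,141.6548
2035-03-30 to 2035-09-11: 166 days, exemption £142,000 → (£476,000 − £142,000) × 3.15% × 166/365 = £4,784.8932
2035-09-12 to 2035-12-31: 111 days, exemption £446,000 → (£476,000 − £446,000) × 3.15% × 111/365 = £287.3836
Total = £7,213.9315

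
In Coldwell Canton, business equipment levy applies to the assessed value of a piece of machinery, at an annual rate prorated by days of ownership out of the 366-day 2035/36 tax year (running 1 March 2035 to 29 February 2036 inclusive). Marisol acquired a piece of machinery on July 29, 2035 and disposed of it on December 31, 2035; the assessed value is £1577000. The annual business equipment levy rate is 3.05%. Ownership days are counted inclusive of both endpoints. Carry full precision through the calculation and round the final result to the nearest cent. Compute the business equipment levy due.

£20501.00

Days held (July 29 – December 31, 2035): 156 out of 366
Tax = £1577000 × 3.05% × 156/366 = £20501.0000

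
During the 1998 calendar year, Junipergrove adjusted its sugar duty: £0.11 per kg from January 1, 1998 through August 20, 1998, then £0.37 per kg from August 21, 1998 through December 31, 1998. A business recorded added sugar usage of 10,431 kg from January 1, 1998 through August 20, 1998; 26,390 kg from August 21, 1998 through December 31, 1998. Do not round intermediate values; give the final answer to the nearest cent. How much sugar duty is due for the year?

January 1 – August 20, 1998: 10,431 kg at £0.11/kg → £1,147.41
August 21 – December 31, 1998: 26,390 kg at £0.37/kg → £9,764.30

£10,911.71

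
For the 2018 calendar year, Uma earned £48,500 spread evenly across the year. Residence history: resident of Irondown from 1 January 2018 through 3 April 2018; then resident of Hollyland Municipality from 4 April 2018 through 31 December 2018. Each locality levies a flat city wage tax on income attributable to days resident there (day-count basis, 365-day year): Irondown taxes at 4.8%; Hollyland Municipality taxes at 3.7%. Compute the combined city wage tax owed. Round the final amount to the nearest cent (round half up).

Irondown, 1 January – 3 April 2018: 93 days → £48,500 × 4.8% × 93/365 = £593.1616
Hollyland Municipality, 4 April – 31 December 2018: 272 days → £48,500 × 3.7% × 272/365 = £1,337.2712
Total = £1,930.4329

£1,930.43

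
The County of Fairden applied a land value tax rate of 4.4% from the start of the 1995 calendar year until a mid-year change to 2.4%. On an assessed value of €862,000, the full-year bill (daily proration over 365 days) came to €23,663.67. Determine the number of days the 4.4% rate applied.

63 days

Let d = days at the first rate; then 365 − d days at the second rate.
€862,000 × [4.4%·d + 2.4%·(365−d)] / 365 = €23,663.67
Solving gives d = 63, so the new rate took effect on 5 March 1995.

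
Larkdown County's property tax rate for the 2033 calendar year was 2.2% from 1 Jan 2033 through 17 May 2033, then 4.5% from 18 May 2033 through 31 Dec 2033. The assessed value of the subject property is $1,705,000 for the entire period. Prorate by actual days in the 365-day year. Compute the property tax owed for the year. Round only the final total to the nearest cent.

1 Jan – 17 May 2033: 137 days at 2.2% → $1,705,000 × 2.2% × 137/365 = $14,079.0959
18 May – 31 Dec 2033: 228 days at 4.5% → $1,705,000 × 4.5% × 228/365 = $47,926.8493
Total = $62,005.9452

$62,005.95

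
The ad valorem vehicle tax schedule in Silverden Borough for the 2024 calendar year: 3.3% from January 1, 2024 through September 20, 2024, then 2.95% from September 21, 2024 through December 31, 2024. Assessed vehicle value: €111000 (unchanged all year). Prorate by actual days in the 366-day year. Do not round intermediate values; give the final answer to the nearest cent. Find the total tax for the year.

January 1 – September 20, 2024: 264 days at 3.3% → €111000 × 3.3% × 264/366 = €2642.1639
September 21 – December 31, 2024: 102 days at 2.95% → €111000 × 2.95% × 102/366 = €912.5656
Total = €3554.7295

€3554.73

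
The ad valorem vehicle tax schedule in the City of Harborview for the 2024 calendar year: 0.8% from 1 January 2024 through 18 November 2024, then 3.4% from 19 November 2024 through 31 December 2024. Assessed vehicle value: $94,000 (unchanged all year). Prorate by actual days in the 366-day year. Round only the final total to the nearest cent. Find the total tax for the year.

$1,039.14

1 January – 18 November 2024: 323 days at 0.8% → $94,000 × 0.8% × 323/366 = $663.6503
19 November – 31 December 2024: 43 days at 3.4% → $94,000 × 3.4% × 43/366 = $375.4863
Total = $1,039.1366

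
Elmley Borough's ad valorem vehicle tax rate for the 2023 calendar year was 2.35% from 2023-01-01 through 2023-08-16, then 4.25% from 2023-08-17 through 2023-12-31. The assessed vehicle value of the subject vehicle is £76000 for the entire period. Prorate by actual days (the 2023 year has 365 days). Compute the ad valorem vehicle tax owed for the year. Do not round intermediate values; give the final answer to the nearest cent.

£2327.99

2023-01-01 to 2023-08-16: 228 days at 2.35% → £76000 × 2.35% × 228/365 = £1115.6384
2023-08-17 to 2023-12-31: 137 days at 4.25% → £76000 × 4.25% × 137/365 = £1212.3562
Total = £2327.9945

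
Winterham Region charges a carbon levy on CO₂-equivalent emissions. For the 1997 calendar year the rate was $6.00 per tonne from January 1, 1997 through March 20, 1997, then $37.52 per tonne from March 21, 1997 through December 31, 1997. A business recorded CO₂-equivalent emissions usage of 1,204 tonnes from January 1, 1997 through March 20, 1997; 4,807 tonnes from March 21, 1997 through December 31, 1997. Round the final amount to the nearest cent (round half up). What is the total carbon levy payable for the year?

January 1 – March 20, 1997: 1,204 tonnes at $6.00/tonne → $7,224.00
March 21 – December 31, 1997: 4,807 tonnes at $37.52/tonne → $180,358.64

$187,582.64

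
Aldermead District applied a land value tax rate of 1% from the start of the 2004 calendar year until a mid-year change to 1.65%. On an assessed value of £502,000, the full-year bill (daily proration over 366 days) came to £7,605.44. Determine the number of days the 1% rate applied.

Let d = days at the first rate; then 366 − d days at the second rate.
£502,000 × [1%·d + 1.65%·(366−d)] / 366 = £7,605.44
Solving gives d = 76, so the new rate took effect on 17 Mar 2004.

76 days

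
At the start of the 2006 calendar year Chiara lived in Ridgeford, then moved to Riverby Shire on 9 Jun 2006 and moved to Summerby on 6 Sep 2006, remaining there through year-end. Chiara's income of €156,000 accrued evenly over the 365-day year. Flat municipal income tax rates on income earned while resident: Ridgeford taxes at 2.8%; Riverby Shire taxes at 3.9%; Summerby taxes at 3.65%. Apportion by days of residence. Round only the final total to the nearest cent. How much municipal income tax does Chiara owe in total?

Ridgeford, 1 Jan – 8 Jun 2006: 159 days → €156,000 × 2.8% × 159/365 = €1,902.7726
Riverby Shire, 9 Jun – 5 Sep 2006: 89 days → €156,000 × 3.9% × 89/365 = €1,483.4959
Summerby, 6 Sep – 31 Dec 2006: 117 days → €156,000 × 3.65% × 117/365 = €1,825.2000
Total = €5,211.4685

€5,211.47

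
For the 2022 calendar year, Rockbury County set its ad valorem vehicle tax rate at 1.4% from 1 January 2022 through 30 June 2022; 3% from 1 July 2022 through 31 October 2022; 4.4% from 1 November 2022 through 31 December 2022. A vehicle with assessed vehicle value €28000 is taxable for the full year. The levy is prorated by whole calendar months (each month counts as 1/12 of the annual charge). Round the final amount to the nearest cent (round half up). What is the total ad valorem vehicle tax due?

1 January – 30 June 2022: 6 months at 1.4% → €28000 × 1.4% × 6/12 = €196.0000
1 July – 31 October 2022: 4 months at 3% → €28000 × 3% × 4/12 = €280.0000
1 November – 31 December 2022: 2 months at 4.4% → €28000 × 4.4% × 2/12 = €205.3333
Total = €681.3333

€681.33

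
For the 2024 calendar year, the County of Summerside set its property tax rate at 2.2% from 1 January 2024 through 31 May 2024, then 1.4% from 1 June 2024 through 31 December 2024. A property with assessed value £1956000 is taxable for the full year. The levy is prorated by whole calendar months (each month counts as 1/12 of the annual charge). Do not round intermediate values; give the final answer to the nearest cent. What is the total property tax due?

1 January – 31 May 2024: 5 months at 2.2% → £1956000 × 2.2% × 5/12 = £17930.0000
1 June – 31 December 2024: 7 months at 1.4% → £1956000 × 1.4% × 7/12 = £15974.0000
Total = £33904.0000

£33904.00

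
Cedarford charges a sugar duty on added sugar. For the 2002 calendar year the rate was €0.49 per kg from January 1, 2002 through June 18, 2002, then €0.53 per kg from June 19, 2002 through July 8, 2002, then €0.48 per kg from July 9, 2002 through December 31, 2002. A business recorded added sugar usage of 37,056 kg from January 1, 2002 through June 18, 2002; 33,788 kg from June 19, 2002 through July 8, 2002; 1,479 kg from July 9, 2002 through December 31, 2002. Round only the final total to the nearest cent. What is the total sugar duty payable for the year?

January 1 – June 18, 2002: 37,056 kg at €0.49/kg → €18,157.44
June 19 – July 8, 2002: 33,788 kg at €0.53/kg → €17,907.64
July 9 – December 31, 2002: 1,479 kg at €0.48/kg → €709.92

€36,775.00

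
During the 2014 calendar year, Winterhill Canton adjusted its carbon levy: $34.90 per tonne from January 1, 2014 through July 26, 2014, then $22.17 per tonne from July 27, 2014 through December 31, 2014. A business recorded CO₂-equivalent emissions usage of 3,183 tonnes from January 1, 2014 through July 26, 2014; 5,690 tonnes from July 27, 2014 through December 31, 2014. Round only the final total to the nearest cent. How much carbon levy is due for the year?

January 1 – July 26, 2014: 3,183 tonnes at $34.90/tonne → $111,086.70
July 27 – December 31, 2014: 5,690 tonnes at $22.17/tonne → $126,147.30

$237,234.00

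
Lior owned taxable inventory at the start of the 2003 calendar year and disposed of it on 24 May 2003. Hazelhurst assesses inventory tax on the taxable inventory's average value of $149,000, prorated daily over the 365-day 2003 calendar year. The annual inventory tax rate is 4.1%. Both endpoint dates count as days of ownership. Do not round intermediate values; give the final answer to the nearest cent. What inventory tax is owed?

$2,410.13

Days held (1 January – 24 May 2003): 144 out of 365
Tax = $149,000 × 4.1% × 144/365 = $2,410.1260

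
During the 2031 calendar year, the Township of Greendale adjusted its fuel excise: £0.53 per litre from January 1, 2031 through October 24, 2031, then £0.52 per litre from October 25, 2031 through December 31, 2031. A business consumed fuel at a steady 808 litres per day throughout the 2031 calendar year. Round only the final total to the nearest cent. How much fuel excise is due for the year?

£155,758.16

January 1 – October 24, 2031: 297 days × 808 litres/day = 239,976 litres at £0.53/litre → £127,187.28
October 25 – December 31, 2031: 68 days × 808 litres/day = 54,944 litres at £0.52/litre → £28,570.88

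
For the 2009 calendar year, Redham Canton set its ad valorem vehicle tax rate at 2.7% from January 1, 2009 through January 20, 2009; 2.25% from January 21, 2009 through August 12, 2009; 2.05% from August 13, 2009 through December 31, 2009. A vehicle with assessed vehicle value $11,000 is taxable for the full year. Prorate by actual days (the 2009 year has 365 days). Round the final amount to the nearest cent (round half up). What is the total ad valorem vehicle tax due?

$241.71

January 1 – January 20, 2009: 20 days at 2.7% → $11,000 × 2.7% × 20/365 = $16.2740
January 21 – August 12, 2009: 204 days at 2.25% → $11,000 × 2.25% × 204/365 = $138.3288
August 13 – December 31, 2009: 141 days at 2.05% → $11,000 × 2.05% × 141/365 = $87.1110
Total = $241.7137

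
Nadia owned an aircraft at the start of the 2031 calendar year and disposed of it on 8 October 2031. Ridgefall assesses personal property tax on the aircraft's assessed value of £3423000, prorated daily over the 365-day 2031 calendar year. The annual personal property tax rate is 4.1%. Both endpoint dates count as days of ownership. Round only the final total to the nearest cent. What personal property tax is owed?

£108044.88

Days held (1 January – 8 October 2031): 281 out of 365
Tax = £3423000 × 4.1% × 281/365 = £108044.8849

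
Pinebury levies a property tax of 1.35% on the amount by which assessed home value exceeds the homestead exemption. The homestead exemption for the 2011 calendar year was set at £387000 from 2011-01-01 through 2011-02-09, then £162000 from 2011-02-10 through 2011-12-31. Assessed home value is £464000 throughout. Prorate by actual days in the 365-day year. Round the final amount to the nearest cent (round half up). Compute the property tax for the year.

£3744.12

2011-01-01 to 2011-02-09: 40 days, exemption £387000 → (£464000 − £387000) × 1.35% × 40/365 = £113.9178
2011-02-10 to 2011-12-31: 325 days, exemption £162000 → (£464000 − £162000) × 1.35% × 325/365 = £3630.2055
Total = £3744.1233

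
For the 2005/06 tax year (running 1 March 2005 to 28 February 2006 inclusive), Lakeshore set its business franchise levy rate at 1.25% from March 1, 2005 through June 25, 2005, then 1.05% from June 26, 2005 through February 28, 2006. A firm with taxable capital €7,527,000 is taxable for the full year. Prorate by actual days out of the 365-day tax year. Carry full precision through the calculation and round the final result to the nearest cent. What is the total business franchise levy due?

March 1 – June 25, 2005: 117 days at 1.25% → €7,527,000 × 1.25% × 117/365 = €30,159.5548
June 26, 2005 – February 28, 2006: 248 days at 1.05% → €7,527,000 × 1.05% × 248/365 = €53,699.4740
Total = €83,859.0288

€83,859.03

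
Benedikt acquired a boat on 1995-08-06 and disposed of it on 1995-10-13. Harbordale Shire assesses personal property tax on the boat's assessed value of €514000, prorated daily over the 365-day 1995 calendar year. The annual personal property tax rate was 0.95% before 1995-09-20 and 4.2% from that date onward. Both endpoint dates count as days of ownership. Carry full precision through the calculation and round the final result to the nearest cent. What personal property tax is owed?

1995-08-06 to 1995-09-19: 45 days at 0.95% → €514000 × 0.95% × 45/365 = €602.0137
1995-09-20 to 1995-10-13: 24 days at 4.2% → €514000 × 4.2% × 24/365 = €1419.4849
Total = €2021.4986

€2021.50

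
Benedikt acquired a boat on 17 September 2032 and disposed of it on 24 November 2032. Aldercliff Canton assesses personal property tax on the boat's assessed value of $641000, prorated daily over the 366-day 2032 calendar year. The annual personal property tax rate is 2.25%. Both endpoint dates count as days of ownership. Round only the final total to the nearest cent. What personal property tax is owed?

Days held (17 September – 24 November 2032): 69 out of 366
Tax = $641000 × 2.25% × 69/366 = $2718.9959

$2719.00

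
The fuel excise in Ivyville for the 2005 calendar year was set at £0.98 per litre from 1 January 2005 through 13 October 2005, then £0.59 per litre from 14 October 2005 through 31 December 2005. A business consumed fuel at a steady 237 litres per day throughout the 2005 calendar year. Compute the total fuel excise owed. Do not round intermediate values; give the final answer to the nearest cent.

£77472.93

1 January – 13 October 2005: 286 days × 237 litres/day = 67,782 litres at £0.98/litre → £66426.36
14 October – 31 December 2005: 79 days × 237 litres/day = 18,723 litres at £0.59/litre → £11046.57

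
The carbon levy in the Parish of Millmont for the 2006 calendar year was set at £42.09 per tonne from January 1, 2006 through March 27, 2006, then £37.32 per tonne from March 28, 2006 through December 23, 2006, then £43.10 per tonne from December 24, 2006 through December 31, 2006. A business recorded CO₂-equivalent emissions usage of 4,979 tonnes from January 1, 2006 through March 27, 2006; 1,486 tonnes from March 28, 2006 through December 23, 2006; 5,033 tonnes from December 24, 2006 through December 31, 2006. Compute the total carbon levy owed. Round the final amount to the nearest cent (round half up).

£481,945.93

January 1 – March 27, 2006: 4,979 tonnes at £42.09/tonne → £209,566.11
March 28 – December 23, 2006: 1,486 tonnes at £37.32/tonne → £55,457.52
December 24 – December 31, 2006: 5,033 tonnes at £43.10/tonne → £216,922.30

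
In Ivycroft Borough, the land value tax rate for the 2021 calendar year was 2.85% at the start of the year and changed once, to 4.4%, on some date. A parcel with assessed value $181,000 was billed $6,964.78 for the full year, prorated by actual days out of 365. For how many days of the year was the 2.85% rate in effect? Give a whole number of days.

130 days

Let d = days at the first rate; then 365 − d days at the second rate.
$181,000 × [2.85%·d + 4.4%·(365−d)] / 365 = $6,964.78
Solving gives d = 130, so the new rate took effect on 11 May 2021.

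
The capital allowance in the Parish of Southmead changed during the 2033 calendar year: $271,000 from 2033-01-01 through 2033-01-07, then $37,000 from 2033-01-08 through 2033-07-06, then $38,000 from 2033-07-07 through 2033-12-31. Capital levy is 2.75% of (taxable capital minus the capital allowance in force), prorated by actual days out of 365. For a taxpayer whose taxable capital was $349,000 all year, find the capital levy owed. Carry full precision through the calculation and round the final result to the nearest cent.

$8,443.18

2033-01-01 to 2033-01-07: 7 days, exemption $271,000 → ($349,000 − $271,000) × 2.75% × 7/365 = $41.1370
2033-01-08 to 2033-07-06: 180 days, exemption $37,000 → ($349,000 − $37,000) × 2.75% × 180/365 = $4,231.2329
2033-07-07 to 2033-12-31: 178 days, exemption $38,000 → ($349,000 − $38,000) × 2.75% × 178/365 = $4,170.8082
Total = $8,443.1781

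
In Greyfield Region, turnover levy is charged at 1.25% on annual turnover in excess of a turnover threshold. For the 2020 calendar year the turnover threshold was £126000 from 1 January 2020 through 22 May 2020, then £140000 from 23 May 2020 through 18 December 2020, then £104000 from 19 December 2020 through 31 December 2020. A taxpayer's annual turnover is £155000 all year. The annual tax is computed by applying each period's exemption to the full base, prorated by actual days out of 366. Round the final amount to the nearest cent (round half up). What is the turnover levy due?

£271.86

1 January – 22 May 2020: 143 days, exemption £126000 → (£155000 − £126000) × 1.25% × 143/366 = £141.6325
23 May – 18 December 2020: 210 days, exemption £140000 → (£155000 − £140000) × 1.25% × 210/366 = £107.5820
19 December – 31 December 2020: 13 days, exemption £104000 → (£155000 − £104000) × 1.25% × 13/366 = £22.6434
Total = £271.8579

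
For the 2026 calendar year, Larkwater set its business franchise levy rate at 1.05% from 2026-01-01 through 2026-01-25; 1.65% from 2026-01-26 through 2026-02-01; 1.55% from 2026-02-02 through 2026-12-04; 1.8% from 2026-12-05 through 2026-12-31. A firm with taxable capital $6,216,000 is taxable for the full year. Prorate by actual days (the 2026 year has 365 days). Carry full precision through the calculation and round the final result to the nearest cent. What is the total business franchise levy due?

$95,487.98

2026-01-01 to 2026-01-25: 25 days at 1.05% → $6,216,000 × 1.05% × 25/365 = $4,470.4110
2026-01-26 to 2026-02-01: 7 days at 1.65% → $6,216,000 × 1.65% × 7/365 = $1,966.9808
2026-02-02 to 2026-12-04: 306 days at 1.55% → $6,216,000 × 1.55% × 306/365 = $80,773.9397
2026-12-05 to 2026-12-31: 27 days at 1.8% → $6,216,000 × 1.8% × 27/365 = $8,276.6466
Total = $95,487.9781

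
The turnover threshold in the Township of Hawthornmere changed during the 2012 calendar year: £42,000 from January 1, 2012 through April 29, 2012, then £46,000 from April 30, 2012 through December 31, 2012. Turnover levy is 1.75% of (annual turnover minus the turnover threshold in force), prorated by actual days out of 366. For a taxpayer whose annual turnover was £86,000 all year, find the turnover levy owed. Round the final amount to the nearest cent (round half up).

£722.95

January 1 – April 29, 2012: 120 days, exemption £42,000 → (£86,000 − £42,000) × 1.75% × 120/366 = £252.4590
April 30 – December 31, 2012: 246 days, exemption £46,000 → (£86,000 − £46,000) × 1.75% × 246/366 = £470.4918
Total = £722.9508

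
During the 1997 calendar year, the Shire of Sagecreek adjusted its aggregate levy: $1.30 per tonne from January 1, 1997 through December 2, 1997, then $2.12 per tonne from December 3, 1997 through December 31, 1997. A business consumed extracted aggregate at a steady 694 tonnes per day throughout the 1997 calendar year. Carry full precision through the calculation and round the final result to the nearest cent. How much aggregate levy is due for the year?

$345,806.32

January 1 – December 2, 1997: 336 days × 694 tonnes/day = 233,184 tonnes at $1.30/tonne → $303,139.20
December 3 – December 31, 1997: 29 days × 694 tonnes/day = 20,126 tonnes at $2.12/tonne → $42,667.12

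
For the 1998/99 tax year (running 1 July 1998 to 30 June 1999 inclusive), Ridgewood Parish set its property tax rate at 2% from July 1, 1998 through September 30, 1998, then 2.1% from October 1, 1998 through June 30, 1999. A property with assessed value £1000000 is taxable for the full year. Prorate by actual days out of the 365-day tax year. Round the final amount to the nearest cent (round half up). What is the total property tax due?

July 1 – September 30, 1998: 92 days at 2% → £1000000 × 2% × 92/365 = £5041.0959
October 1, 1998 – June 30, 1999: 273 days at 2.1% → £1000000 × 2.1% × 273/365 = £15706.8493
Total = £20747.9452

£20747.95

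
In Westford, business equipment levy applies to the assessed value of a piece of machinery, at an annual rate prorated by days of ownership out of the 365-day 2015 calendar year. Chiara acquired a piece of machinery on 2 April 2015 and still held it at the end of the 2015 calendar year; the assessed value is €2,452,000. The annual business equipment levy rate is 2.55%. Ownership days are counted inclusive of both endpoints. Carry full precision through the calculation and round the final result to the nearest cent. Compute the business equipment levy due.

Days held (2 April – 31 December 2015): 274 out of 365
Tax = €2,452,000 × 2.55% × 274/365 = €46,937.3260

€46,937.33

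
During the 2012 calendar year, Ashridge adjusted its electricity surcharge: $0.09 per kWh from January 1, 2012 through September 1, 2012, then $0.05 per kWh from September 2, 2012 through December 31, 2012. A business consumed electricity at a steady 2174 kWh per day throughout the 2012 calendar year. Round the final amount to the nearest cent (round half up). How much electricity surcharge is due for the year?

January 1 – September 1, 2012: 245 days × 2174 kWh/day = 532,630 kWh at $0.09/kWh → $47936.70
September 2 – December 31, 2012: 121 days × 2174 kWh/day = 263,054 kWh at $0.05/kWh → $13152.70

$61089.40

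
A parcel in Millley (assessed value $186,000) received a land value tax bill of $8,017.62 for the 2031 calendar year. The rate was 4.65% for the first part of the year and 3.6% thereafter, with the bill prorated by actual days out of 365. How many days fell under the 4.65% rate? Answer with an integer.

247 days

Let d = days at the first rate; then 365 − d days at the second rate.
$186,000 × [4.65%·d + 3.6%·(365−d)] / 365 = $8,017.62
Solving gives d = 247, so the new rate took effect on September 5, 2031.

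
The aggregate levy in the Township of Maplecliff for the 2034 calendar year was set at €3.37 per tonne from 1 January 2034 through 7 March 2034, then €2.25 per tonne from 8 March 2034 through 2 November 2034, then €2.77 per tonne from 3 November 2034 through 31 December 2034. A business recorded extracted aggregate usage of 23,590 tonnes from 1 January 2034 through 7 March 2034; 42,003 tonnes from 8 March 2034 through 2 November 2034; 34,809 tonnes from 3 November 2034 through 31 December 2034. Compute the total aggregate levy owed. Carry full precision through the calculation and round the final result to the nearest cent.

€270425.98

1 January – 7 March 2034: 23,590 tonnes at €3.37/tonne → €79498.30
8 March – 2 November 2034: 42,003 tonnes at €2.25/tonne → €94506.75
3 November – 31 December 2034: 34,809 tonnes at €2.77/tonne → €96420.93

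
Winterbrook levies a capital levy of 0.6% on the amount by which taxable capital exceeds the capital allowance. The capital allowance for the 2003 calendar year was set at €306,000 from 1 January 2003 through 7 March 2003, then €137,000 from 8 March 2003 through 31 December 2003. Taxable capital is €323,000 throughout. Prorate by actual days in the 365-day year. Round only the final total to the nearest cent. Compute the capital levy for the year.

1 January – 7 March 2003: 66 days, exemption €306,000 → (€323,000 − €306,000) × 0.6% × 66/365 = €18.4438
8 March – 31 December 2003: 299 days, exemption €137,000 → (€323,000 − €137,000) × 0.6% × 299/365 = €914.2027
Total = €932.6466

€932.65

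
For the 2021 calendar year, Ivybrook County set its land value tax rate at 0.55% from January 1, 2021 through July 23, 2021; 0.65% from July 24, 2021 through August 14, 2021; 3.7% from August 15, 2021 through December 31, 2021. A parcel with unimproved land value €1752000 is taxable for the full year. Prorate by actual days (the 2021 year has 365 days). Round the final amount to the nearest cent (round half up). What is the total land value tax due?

January 1 – July 23, 2021: 204 days at 0.55% → €1752000 × 0.55% × 204/365 = €5385.6000
July 24 – August 14, 2021: 22 days at 0.65% → €1752000 × 0.65% × 22/365 = €686.4000
August 15 – December 31, 2021: 139 days at 3.7% → €1752000 × 3.7% × 139/365 = €24686.4000
Total = €30758.4000

€30758.40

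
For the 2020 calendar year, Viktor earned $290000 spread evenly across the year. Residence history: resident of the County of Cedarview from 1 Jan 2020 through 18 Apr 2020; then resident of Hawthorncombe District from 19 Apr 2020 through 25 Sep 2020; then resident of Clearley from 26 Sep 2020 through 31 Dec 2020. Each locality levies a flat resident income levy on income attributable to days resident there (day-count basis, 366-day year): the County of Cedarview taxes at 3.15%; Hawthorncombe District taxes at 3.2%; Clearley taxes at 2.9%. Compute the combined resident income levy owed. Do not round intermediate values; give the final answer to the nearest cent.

$9006.24

The County of Cedarview, 1 Jan – 18 Apr 2020: 109 days → $290000 × 3.15% × 109/366 = $2720.5328
Hawthorncombe District, 19 Apr – 25 Sep 2020: 160 days → $290000 × 3.2% × 160/366 = $4056.8306
Clearley, 26 Sep – 31 Dec 2020: 97 days → $290000 × 2.9% × 97/366 = $2228.8798
Total = $9006.2432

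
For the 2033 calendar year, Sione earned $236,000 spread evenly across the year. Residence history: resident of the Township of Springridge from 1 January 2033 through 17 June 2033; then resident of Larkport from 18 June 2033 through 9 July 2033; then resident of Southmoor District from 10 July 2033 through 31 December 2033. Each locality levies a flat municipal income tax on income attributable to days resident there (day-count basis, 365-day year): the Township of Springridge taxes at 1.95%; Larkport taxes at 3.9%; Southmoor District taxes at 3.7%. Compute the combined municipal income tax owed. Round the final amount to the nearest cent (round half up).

$6,859.52

The Township of Springridge, 1 January – 17 June 2033: 168 days → $236,000 × 1.95% × 168/365 = $2,118.1808
Larkport, 18 June – 9 July 2033: 22 days → $236,000 × 3.9% × 22/365 = $554.7616
Southmoor District, 10 July – 31 December 2033: 175 days → $236,000 × 3.7% × 175/365 = $4,186.5753
Total = $6,859.5178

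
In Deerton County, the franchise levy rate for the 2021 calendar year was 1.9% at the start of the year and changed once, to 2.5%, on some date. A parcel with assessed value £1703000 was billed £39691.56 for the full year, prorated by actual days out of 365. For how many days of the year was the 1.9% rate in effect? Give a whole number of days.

103 days

Let d = days at the first rate; then 365 − d days at the second rate.
£1703000 × [1.9%·d + 2.5%·(365−d)] / 365 = £39691.56
Solving gives d = 103, so the new rate took effect on 14 April 2021.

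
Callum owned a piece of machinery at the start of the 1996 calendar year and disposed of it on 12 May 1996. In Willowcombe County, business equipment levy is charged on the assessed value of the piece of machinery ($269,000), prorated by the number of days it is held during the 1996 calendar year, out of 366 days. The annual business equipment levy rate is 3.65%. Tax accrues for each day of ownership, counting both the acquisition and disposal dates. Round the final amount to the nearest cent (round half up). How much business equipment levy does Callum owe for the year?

$3,567.92

Days held (1 January – 12 May 1996): 133 out of 366
Tax = $269,000 × 3.65% × 133/366 = $3,567.9249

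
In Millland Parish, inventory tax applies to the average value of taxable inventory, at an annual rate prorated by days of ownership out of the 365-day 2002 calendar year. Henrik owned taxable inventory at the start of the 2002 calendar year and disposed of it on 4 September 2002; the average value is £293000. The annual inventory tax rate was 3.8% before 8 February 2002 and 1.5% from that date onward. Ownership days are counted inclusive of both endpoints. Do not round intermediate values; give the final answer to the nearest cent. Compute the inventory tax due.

£3675.75

1 January – 7 February 2002: 38 days at 3.8% → £293000 × 3.8% × 38/365 = £1159.1562
8 February – 4 September 2002: 209 days at 1.5% → £293000 × 1.5% × 209/365 = £2516.5890
Total = £3675.7452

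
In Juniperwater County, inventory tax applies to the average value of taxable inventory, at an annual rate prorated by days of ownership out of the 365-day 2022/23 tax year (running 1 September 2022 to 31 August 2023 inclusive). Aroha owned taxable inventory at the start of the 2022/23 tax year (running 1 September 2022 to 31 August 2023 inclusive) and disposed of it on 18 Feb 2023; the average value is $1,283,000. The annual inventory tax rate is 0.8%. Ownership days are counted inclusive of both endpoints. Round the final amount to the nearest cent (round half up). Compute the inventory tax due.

$4,808.61

Days held (1 Sep 2022 – 18 Feb 2023): 171 out of 365
Tax = $1,283,000 × 0.8% × 171/365 = $4,808.6137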